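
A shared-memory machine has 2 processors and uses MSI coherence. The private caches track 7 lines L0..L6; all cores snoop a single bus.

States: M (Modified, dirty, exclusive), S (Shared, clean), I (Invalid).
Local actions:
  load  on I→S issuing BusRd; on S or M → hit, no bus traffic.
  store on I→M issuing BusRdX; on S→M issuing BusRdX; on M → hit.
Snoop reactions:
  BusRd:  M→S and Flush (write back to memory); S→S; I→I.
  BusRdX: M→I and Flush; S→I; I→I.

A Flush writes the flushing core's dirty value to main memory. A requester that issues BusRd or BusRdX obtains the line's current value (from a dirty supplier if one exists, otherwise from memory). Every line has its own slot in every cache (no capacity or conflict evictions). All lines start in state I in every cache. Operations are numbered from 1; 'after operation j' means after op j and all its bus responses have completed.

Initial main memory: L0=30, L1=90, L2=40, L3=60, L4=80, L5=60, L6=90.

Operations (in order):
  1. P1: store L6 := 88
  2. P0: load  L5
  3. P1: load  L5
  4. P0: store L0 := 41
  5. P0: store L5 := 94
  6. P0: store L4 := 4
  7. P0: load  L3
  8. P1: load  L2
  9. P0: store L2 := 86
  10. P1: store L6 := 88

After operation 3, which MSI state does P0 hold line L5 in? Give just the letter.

1. P1: store L6 := 88  bus=[BusRdX]  L6: P0=I P1=M  mem[L6]=90
2. P0: load  L5  bus=[BusRd]  L5: P0=S P1=I  mem[L5]=60
3. P1: load  L5  bus=[BusRd]  L5: P0=S P1=S  mem[L5]=60
4. P0: store L0 := 41  bus=[BusRdX]  L0: P0=M P1=I  mem[L0]=30
5. P0: store L5 := 94  bus=[BusRdX]  L5: P0=M P1=I  mem[L5]=60
6. P0: store L4 := 4  bus=[BusRdX]  L4: P0=M P1=I  mem[L4]=80
7. P0: load  L3  bus=[BusRd]  L3: P0=S P1=I  mem[L3]=60
8. P1: load  L2  bus=[BusRd]  L2: P0=I P1=S  mem[L2]=40
9. P0: store L2 := 86  bus=[BusRdX]  L2: P0=M P1=I  mem[L2]=40
10. P1: store L6 := 88  bus=[-]  L6: P0=I P1=M  mem[L6]=90

state = S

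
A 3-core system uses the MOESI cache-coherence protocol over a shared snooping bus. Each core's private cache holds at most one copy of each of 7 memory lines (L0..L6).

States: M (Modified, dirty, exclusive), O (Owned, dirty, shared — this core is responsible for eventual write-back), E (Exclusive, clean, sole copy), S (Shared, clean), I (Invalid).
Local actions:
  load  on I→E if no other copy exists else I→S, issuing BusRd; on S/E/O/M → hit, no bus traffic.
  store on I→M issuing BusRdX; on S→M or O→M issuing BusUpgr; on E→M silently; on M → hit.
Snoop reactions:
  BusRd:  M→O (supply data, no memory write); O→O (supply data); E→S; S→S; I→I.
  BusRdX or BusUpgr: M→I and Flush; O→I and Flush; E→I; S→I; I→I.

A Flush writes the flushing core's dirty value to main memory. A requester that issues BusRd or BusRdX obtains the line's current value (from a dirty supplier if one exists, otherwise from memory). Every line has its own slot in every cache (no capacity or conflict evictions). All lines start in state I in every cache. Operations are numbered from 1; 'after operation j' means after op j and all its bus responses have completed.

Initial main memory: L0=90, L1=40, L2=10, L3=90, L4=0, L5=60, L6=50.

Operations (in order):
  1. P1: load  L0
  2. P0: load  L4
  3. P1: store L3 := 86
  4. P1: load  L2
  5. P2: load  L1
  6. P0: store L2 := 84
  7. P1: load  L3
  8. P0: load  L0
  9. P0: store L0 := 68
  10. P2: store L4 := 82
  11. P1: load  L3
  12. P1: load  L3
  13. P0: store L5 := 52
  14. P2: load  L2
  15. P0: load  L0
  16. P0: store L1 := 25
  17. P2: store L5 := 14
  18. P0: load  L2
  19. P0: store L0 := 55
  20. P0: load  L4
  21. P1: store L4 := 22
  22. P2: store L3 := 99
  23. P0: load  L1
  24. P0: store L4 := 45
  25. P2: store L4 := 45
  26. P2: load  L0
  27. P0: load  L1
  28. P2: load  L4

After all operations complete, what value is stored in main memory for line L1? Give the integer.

step 1: P1: load  L0  ⟶  IEI  (L0)  txn=BusRd  M[L0]=90
step 2: P0: load  L4  ⟶  EII  (L4)  txn=BusRd  M[L4]=0
step 3: P1: store L3 := 86  ⟶  IMI  (L3)  txn=BusRdX  M[L3]=90
step 4: P1: load  L2  ⟶  IEI  (L2)  txn=BusRd  M[L2]=10
step 5: P2: load  L1  ⟶  IIE  (L1)  txn=BusRd  M[L1]=40
step 6: P0: store L2 := 84  ⟶  MII  (L2)  txn=BusRdX  M[L2]=10
step 7: P1: load  L3  ⟶  IMI  (L3)  txn=∅  M[L3]=90
step 8: P0: load  L0  ⟶  SSI  (L0)  txn=BusRd  M[L0]=90
step 9: P0: store L0 := 68  ⟶  MII  (L0)  txn=BusUpgr  M[L0]=90
step 10: P2: store L4 := 82  ⟶  IIM  (L4)  txn=BusRdX  M[L4]=0
step 11: P1: load  L3  ⟶  IMI  (L3)  txn=∅  M[L3]=90
step 12: P1: load  L3  ⟶  IMI  (L3)  txn=∅  M[L3]=90
step 13: P0: store L5 := 52  ⟶  MII  (L5)  txn=BusRdX  M[L5]=60
step 14: P2: load  L2  ⟶  OIS  (L2)  txn=BusRd  M[L2]=10
step 15: P0: load  L0  ⟶  MII  (L0)  txn=∅  M[L0]=90
step 16: P0: store L1 := 25  ⟶  MII  (L1)  txn=BusRdX  M[L1]=40
step 17: P2: store L5 := 14  ⟶  IIM  (L5)  txn=BusRdX+Flush  M[L5]=52
step 18: P0: load  L2  ⟶  OIS  (L2)  txn=∅  M[L2]=10
step 19: P0: store L0 := 55  ⟶  MII  (L0)  txn=∅  M[L0]=90
step 20: P0: load  L4  ⟶  SIO  (L4)  txn=BusRd  M[L4]=0
step 21: P1: store L4 := 22  ⟶  IMI  (L4)  txn=BusRdX+Flush  M[L4]=82
step 22: P2: store L3 := 99  ⟶  IIM  (L3)  txn=BusRdX+Flush  M[L3]=86
step 23: P0: load  L1  ⟶  MII  (L1)  txn=∅  M[L1]=40
step 24: P0: store L4 := 45  ⟶  MII  (L4)  txn=BusRdX+Flush  M[L4]=22
step 25: P2: store L4 := 45  ⟶  IIM  (L4)  txn=BusRdX+Flush  M[L4]=45
step 26: P2: load  L0  ⟶  OIS  (L0)  txn=BusRd  M[L0]=90
step 27: P0: load  L1  ⟶  MII  (L1)  txn=∅  M[L1]=40
step 28: P2: load  L4  ⟶  IIM  (L4)  txn=∅  M[L4]=45

memory[L1] = 40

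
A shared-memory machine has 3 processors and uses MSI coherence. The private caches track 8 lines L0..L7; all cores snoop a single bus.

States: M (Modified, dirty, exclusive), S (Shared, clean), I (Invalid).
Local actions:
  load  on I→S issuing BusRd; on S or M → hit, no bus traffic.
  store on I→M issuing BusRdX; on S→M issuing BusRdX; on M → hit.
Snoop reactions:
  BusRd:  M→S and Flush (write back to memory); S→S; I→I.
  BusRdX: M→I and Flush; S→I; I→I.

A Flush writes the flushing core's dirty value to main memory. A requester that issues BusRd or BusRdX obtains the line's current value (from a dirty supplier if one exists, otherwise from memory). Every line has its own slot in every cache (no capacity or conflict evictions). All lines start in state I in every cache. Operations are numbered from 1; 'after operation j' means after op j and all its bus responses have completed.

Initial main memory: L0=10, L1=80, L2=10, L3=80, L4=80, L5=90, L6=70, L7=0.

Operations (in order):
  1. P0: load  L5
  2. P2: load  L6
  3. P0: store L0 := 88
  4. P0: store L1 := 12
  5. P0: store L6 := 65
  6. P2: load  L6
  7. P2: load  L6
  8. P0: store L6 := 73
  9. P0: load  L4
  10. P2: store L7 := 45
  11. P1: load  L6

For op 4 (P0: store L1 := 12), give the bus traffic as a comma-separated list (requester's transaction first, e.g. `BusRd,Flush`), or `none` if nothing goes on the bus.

bus = BusRdX

step 1: P0: load  L5  ⟶  SII  (L5)  txn=BusRd  M[L5]=90
step 2: P2: load  L6  ⟶  IIS  (L6)  txn=BusRd  M[L6]=70
step 3: P0: store L0 := 88  ⟶  MII  (L0)  txn=BusRdX  M[L0]=10
step 4: P0: store L1 := 12  ⟶  MII  (L1)  txn=BusRdX  M[L1]=80
step 5: P0: store L6 := 65  ⟶  MII  (L6)  txn=BusRdX  M[L6]=70
step 6: P2: load  L6  ⟶  SIS  (L6)  txn=BusRd+Flush  M[L6]=65
step 7: P2: load  L6  ⟶  SIS  (L6)  txn=∅  M[L6]=65
step 8: P0: store L6 := 73  ⟶  MII  (L6)  txn=BusRdX  M[L6]=65
step 9: P0: load  L4  ⟶  SII  (L4)  txn=BusRd  M[L4]=80
step 10: P2: store L7 := 45  ⟶  IIM  (L7)  txn=BusRdX  M[L7]=0
step 11: P1: load  L6  ⟶  SSI  (L6)  txn=BusRd+Flush  M[L6]=73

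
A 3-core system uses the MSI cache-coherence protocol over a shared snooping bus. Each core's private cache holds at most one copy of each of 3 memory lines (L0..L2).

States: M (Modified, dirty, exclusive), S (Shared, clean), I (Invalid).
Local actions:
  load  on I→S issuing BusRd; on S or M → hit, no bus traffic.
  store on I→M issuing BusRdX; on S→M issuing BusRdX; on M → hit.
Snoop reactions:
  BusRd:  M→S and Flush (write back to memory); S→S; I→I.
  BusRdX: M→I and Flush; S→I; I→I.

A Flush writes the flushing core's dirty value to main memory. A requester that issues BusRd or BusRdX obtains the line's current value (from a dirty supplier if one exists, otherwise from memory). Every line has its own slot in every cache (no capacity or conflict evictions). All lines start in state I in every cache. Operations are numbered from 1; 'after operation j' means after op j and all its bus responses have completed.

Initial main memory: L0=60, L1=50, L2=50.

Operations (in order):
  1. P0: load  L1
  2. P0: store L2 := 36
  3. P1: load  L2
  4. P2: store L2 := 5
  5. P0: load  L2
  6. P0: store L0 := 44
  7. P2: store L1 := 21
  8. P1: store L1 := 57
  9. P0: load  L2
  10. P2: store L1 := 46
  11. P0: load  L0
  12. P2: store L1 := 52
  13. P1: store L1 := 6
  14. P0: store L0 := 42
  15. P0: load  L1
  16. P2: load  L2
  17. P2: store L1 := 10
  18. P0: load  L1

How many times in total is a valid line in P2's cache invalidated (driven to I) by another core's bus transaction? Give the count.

1. P0: load  L1  bus=[BusRd]  L1: P0=S P1=I P2=I  mem[L1]=50
2. P0: store L2 := 36  bus=[BusRdX]  L2: P0=M P1=I P2=I  mem[L2]=50
3. P1: load  L2  bus=[BusRd,Flush]  L2: P0=S P1=S P2=I  mem[L2]=36
4. P2: store L2 := 5  bus=[BusRdX]  L2: P0=I P1=I P2=M  mem[L2]=36
5. P0: load  L2  bus=[BusRd,Flush]  L2: P0=S P1=I P2=S  mem[L2]=5
6. P0: store L0 := 44  bus=[BusRdX]  L0: P0=M P1=I P2=I  mem[L0]=60
7. P2: store L1 := 21  bus=[BusRdX]  L1: P0=I P1=I P2=M  mem[L1]=50
8. P1: store L1 := 57  bus=[BusRdX,Flush]  L1: P0=I P1=M P2=I  mem[L1]=21
9. P0: load  L2  bus=[-]  L2: P0=S P1=I P2=S  mem[L2]=5
10. P2: store L1 := 46  bus=[BusRdX,Flush]  L1: P0=I P1=I P2=M  mem[L1]=57
11. P0: load  L0  bus=[-]  L0: P0=M P1=I P2=I  mem[L0]=60
12. P2: store L1 := 52  bus=[-]  L1: P0=I P1=I P2=M  mem[L1]=57
13. P1: store L1 := 6  bus=[BusRdX,Flush]  L1: P0=I P1=M P2=I  mem[L1]=52
14. P0: store L0 := 42  bus=[-]  L0: P0=M P1=I P2=I  mem[L0]=60
15. P0: load  L1  bus=[BusRd,Flush]  L1: P0=S P1=S P2=I  mem[L1]=6
16. P2: load  L2  bus=[-]  L2: P0=S P1=I P2=S  mem[L2]=5
17. P2: store L1 := 10  bus=[BusRdX]  L1: P0=I P1=I P2=M  mem[L1]=6
18. P0: load  L1  bus=[BusRd,Flush]  L1: P0=S P1=I P2=S  mem[L1]=10

invalidations = 2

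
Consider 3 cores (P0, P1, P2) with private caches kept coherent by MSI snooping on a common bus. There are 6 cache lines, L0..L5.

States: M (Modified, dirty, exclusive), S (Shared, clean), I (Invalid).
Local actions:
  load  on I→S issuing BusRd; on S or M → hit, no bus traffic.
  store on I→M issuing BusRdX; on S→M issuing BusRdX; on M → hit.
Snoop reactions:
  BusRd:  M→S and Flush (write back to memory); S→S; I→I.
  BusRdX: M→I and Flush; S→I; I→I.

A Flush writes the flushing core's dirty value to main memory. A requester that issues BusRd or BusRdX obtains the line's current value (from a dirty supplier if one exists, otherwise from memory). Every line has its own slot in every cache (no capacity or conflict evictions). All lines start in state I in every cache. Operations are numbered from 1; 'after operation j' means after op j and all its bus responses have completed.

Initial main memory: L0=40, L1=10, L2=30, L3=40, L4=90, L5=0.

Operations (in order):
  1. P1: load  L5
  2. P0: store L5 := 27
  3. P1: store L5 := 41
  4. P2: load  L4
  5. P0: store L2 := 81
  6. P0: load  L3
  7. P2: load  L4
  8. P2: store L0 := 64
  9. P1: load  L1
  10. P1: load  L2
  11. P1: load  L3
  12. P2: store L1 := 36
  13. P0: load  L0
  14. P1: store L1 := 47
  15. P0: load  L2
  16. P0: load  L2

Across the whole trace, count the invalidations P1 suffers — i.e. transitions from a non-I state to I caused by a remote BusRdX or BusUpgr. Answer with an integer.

invalidations = 2

[1] P1: load  L5 | P0:I, P1:S(0), P2:I | bus: BusRd
[2] P0: store L5 := 27 | P0:M(27), P1:I, P2:I | bus: BusRdX
[3] P1: store L5 := 41 | P0:I, P1:M(41), P2:I | bus: BusRdX,Flush
[4] P2: load  L4 | P0:I, P1:I, P2:S(90) | bus: BusRd
[5] P0: store L2 := 81 | P0:M(81), P1:I, P2:I | bus: BusRdX
[6] P0: load  L3 | P0:S(40), P1:I, P2:I | bus: BusRd
[7] P2: load  L4 | P0:I, P1:I, P2:S(90) | bus: none
[8] P2: store L0 := 64 | P0:I, P1:I, P2:M(64) | bus: BusRdX
[9] P1: load  L1 | P0:I, P1:S(10), P2:I | bus: BusRd
[10] P1: load  L2 | P0:S(81), P1:S(81), P2:I | bus: BusRd,Flush
[11] P1: load  L3 | P0:S(40), P1:S(40), P2:I | bus: BusRd
[12] P2: store L1 := 36 | P0:I, P1:I, P2:M(36) | bus: BusRdX
[13] P0: load  L0 | P0:S(64), P1:I, P2:S(64) | bus: BusRd,Flush
[14] P1: store L1 := 47 | P0:I, P1:M(47), P2:I | bus: BusRdX,Flush
[15] P0: load  L2 | P0:S(81), P1:S(81), P2:I | bus: none
[16] P0: load  L2 | P0:S(81), P1:S(81), P2:I | bus: none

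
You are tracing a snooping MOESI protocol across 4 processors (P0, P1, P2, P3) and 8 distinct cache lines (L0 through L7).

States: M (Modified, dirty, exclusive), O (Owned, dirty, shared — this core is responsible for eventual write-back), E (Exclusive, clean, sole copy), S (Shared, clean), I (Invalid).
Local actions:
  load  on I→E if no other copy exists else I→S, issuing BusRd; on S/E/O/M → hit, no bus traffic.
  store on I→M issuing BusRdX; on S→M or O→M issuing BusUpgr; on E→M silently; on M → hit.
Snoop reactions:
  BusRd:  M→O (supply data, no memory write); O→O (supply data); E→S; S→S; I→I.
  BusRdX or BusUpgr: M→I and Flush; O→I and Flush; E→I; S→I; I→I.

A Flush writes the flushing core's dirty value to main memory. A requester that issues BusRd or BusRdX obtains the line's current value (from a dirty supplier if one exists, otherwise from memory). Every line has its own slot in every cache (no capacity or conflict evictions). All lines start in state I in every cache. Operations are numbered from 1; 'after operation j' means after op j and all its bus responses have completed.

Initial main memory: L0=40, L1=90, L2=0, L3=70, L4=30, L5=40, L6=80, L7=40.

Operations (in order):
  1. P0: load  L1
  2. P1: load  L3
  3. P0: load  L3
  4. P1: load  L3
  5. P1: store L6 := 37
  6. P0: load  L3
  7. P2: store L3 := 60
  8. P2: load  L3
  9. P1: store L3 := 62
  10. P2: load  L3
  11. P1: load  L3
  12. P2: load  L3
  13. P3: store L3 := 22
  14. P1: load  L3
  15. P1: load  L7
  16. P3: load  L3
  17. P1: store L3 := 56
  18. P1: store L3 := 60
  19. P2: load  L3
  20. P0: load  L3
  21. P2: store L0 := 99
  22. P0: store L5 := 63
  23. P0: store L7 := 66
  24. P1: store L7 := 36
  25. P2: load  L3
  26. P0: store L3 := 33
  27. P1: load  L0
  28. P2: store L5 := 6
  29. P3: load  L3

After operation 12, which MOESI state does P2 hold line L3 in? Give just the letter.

[1] P0: load  L1 | P0:E(90), P1:I, P2:I, P3:I | bus: BusRd
[2] P1: load  L3 | P0:I, P1:E(70), P2:I, P3:I | bus: BusRd
[3] P0: load  L3 | P0:S(70), P1:S(70), P2:I, P3:I | bus: BusRd
[4] P1: load  L3 | P0:S(70), P1:S(70), P2:I, P3:I | bus: none
[5] P1: store L6 := 37 | P0:I, P1:M(37), P2:I, P3:I | bus: BusRdX
[6] P0: load  L3 | P0:S(70), P1:S(70), P2:I, P3:I | bus: none
[7] P2: store L3 := 60 | P0:I, P1:I, P2:M(60), P3:I | bus: BusRdX
[8] P2: load  L3 | P0:I, P1:I, P2:M(60), P3:I | bus: none
[9] P1: store L3 := 62 | P0:I, P1:M(62), P2:I, P3:I | bus: BusRdX,Flush
[10] P2: load  L3 | P0:I, P1:O(62), P2:S(62), P3:I | bus: BusRd
[11] P1: load  L3 | P0:I, P1:O(62), P2:S(62), P3:I | bus: none
[12] P2: load  L3 | P0:I, P1:O(62), P2:S(62), P3:I | bus: none
[13] P3: store L3 := 22 | P0:I, P1:I, P2:I, P3:M(22) | bus: BusRdX,Flush
[14] P1: load  L3 | P0:I, P1:S(22), P2:I, P3:O(22) | bus: BusRd
[15] P1: load  L7 | P0:I, P1:E(40), P2:I, P3:I | bus: BusRd
[16] P3: load  L3 | P0:I, P1:S(22), P2:I, P3:O(22) | bus: none
[17] P1: store L3 := 56 | P0:I, P1:M(56), P2:I, P3:I | bus: BusUpgr,Flush
[18] P1: store L3 := 60 | P0:I, P1:M(60), P2:I, P3:I | bus: none
[19] P2: load  L3 | P0:I, P1:O(60), P2:S(60), P3:I | bus: BusRd
[20] P0: load  L3 | P0:S(60), P1:O(60), P2:S(60), P3:I | bus: BusRd
[21] P2: store L0 := 99 | P0:I, P1:I, P2:M(99), P3:I | bus: BusRdX
[22] P0: store L5 := 63 | P0:M(63), P1:I, P2:I, P3:I | bus: BusRdX
[23] P0: store L7 := 66 | P0:M(66), P1:I, P2:I, P3:I | bus: BusRdX
[24] P1: store L7 := 36 | P0:I, P1:M(36), P2:I, P3:I | bus: BusRdX,Flush
[25] P2: load  L3 | P0:S(60), P1:O(60), P2:S(60), P3:I | bus: none
[26] P0: store L3 := 33 | P0:M(33), P1:I, P2:I, P3:I | bus: BusUpgr,Flush
[27] P1: load  L0 | P0:I, P1:S(99), P2:O(99), P3:I | bus: BusRd
[28] P2: store L5 := 6 | P0:I, P1:I, P2:M(6), P3:I | bus: BusRdX,Flush
[29] P3: load  L3 | P0:O(33), P1:I, P2:I, P3:S(33) | bus: BusRd

state = S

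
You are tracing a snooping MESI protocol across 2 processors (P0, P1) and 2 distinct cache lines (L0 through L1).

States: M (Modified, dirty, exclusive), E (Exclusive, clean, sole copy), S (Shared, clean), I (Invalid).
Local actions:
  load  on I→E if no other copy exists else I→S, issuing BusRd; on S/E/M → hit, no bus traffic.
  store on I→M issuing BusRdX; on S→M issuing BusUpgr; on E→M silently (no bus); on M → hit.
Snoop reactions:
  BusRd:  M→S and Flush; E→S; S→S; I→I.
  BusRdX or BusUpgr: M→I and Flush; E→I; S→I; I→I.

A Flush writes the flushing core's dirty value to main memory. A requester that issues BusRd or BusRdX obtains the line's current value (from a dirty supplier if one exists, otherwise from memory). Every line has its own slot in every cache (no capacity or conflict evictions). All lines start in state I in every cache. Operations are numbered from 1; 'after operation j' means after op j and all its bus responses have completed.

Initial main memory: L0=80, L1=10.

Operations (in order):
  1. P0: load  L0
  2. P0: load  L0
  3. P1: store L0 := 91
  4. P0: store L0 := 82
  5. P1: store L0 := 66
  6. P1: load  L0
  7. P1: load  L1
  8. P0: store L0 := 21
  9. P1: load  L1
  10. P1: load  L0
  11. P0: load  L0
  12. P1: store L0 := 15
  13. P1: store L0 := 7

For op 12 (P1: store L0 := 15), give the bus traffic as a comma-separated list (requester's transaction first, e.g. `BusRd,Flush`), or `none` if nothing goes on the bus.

bus = BusUpgr

[1] P0: load  L0 | P0:E(80), P1:I | bus: BusRd
[2] P0: load  L0 | P0:E(80), P1:I | bus: none
[3] P1: store L0 := 91 | P0:I, P1:M(91) | bus: BusRdX
[4] P0: store L0 := 82 | P0:M(82), P1:I | bus: BusRdX,Flush
[5] P1: store L0 := 66 | P0:I, P1:M(66) | bus: BusRdX,Flush
[6] P1: load  L0 | P0:I, P1:M(66) | bus: none
[7] P1: load  L1 | P0:I, P1:E(10) | bus: BusRd
[8] P0: store L0 := 21 | P0:M(21), P1:I | bus: BusRdX,Flush
[9] P1: load  L1 | P0:I, P1:E(10) | bus: none
[10] P1: load  L0 | P0:S(21), P1:S(21) | bus: BusRd,Flush
[11] P0: load  L0 | P0:S(21), P1:S(21) | bus: none
[12] P1: store L0 := 15 | P0:I, P1:M(15) | bus: BusUpgr
[13] P1: store L0 := 7 | P0:I, P1:M(7) | bus: none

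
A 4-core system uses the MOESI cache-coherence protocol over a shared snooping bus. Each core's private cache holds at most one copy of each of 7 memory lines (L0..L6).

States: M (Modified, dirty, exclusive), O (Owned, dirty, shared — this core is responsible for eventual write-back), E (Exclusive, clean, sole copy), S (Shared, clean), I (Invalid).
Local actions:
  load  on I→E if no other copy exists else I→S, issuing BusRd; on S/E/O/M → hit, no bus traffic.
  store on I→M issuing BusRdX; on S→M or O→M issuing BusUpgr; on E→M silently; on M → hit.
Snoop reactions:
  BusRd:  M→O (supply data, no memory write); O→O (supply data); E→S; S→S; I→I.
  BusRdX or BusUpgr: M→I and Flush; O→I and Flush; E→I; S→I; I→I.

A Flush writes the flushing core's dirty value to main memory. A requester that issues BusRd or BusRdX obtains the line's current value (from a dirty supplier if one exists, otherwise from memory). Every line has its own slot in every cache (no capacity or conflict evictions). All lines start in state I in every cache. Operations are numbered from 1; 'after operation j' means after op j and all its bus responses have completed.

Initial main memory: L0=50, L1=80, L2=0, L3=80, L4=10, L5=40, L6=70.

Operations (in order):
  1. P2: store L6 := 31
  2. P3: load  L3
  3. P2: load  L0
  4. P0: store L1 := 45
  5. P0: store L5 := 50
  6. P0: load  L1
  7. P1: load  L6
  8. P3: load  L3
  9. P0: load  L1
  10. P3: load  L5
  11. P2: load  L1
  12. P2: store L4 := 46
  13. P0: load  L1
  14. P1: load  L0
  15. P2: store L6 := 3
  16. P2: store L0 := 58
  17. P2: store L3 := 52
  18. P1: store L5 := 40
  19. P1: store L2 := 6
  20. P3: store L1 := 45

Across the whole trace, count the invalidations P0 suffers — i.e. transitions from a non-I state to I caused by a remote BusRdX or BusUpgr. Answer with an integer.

invalidations = 2

[1] P2: store L6 := 31 | P0:I, P1:I, P2:M(31), P3:I | bus: BusRdX
[2] P3: load  L3 | P0:I, P1:I, P2:I, P3:E(80) | bus: BusRd
[3] P2: load  L0 | P0:I, P1:I, P2:E(50), P3:I | bus: BusRd
[4] P0: store L1 := 45 | P0:M(45), P1:I, P2:I, P3:I | bus: BusRdX
[5] P0: store L5 := 50 | P0:M(50), P1:I, P2:I, P3:I | bus: BusRdX
[6] P0: load  L1 | P0:M(45), P1:I, P2:I, P3:I | bus: none
[7] P1: load  L6 | P0:I, P1:S(31), P2:O(31), P3:I | bus: BusRd
[8] P3: load  L3 | P0:I, P1:I, P2:I, P3:E(80) | bus: none
[9] P0: load  L1 | P0:M(45), P1:I, P2:I, P3:I | bus: none
[10] P3: load  L5 | P0:O(50), P1:I, P2:I, P3:S(50) | bus: BusRd
[11] P2: load  L1 | P0:O(45), P1:I, P2:S(45), P3:I | bus: BusRd
[12] P2: store L4 := 46 | P0:I, P1:I, P2:M(46), P3:I | bus: BusRdX
[13] P0: load  L1 | P0:O(45), P1:I, P2:S(45), P3:I | bus: none
[14] P1: load  L0 | P0:I, P1:S(50), P2:S(50), P3:I | bus: BusRd
[15] P2: store L6 := 3 | P0:I, P1:I, P2:M(3), P3:I | bus: BusUpgr
[16] P2: store L0 := 58 | P0:I, P1:I, P2:M(58), P3:I | bus: BusUpgr
[17] P2: store L3 := 52 | P0:I, P1:I, P2:M(52), P3:I | bus: BusRdX
[18] P1: store L5 := 40 | P0:I, P1:M(40), P2:I, P3:I | bus: BusRdX,Flush
[19] P1: store L2 := 6 | P0:I, P1:M(6), P2:I, P3:I | bus: BusRdX
[20] P3: store L1 := 45 | P0:I, P1:I, P2:I, P3:M(45) | bus: BusRdX,Flush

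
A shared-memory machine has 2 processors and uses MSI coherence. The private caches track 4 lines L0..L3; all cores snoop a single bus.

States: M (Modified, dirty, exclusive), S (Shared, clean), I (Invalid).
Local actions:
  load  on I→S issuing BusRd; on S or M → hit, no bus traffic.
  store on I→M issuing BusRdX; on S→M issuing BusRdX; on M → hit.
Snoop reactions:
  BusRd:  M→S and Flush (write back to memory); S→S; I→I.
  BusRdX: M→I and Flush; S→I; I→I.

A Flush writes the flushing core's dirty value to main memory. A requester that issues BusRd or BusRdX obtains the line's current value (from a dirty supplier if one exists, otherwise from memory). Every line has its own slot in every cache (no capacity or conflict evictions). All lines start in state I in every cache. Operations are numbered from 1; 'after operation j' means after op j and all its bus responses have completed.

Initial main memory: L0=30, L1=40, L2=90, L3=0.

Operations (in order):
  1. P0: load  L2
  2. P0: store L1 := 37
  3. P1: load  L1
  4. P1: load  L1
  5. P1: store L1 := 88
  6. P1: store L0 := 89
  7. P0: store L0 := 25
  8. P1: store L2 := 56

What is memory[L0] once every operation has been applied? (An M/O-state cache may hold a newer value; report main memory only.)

memory[L0] = 89

step 1: P0: load  L2  ⟶  SI  (L2)  txn=BusRd  M[L2]=90
step 2: P0: store L1 := 37  ⟶  MI  (L1)  txn=BusRdX  M[L1]=40
step 3: P1: load  L1  ⟶  SS  (L1)  txn=BusRd+Flush  M[L1]=37
step 4: P1: load  L1  ⟶  SS  (L1)  txn=∅  M[L1]=37
step 5: P1: store L1 := 88  ⟶  IM  (L1)  txn=BusRdX  M[L1]=37
step 6: P1: store L0 := 89  ⟶  IM  (L0)  txn=BusRdX  M[L0]=30
step 7: P0: store L0 := 25  ⟶  MI  (L0)  txn=BusRdX+Flush  M[L0]=89
step 8: P1: store L2 := 56  ⟶  IM  (L2)  txn=BusRdX  M[L2]=90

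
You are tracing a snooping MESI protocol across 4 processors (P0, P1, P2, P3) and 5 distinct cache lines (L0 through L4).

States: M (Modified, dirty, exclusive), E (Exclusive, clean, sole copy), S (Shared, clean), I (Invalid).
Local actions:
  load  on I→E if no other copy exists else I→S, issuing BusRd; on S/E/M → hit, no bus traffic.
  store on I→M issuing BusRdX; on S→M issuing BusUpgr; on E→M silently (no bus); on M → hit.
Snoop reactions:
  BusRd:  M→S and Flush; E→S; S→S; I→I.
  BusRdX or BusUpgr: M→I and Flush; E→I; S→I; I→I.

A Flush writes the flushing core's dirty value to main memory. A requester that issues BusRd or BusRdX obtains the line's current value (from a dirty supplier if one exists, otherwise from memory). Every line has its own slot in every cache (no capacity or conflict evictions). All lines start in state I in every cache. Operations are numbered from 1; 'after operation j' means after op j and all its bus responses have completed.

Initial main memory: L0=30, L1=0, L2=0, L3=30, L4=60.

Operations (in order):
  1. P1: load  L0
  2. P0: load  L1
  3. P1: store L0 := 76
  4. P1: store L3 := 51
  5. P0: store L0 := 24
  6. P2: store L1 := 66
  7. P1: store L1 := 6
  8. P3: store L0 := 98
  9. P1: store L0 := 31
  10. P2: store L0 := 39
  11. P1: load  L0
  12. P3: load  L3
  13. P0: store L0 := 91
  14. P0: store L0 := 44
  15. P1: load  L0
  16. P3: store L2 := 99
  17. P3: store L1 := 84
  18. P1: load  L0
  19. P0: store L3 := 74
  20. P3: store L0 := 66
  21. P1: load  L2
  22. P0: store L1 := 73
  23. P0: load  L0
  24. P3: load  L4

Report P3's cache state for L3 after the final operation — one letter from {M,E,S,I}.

state = I

step 1: P1: load  L0  ⟶  IEII  (L0)  txn=BusRd  M[L0]=30
step 2: P0: load  L1  ⟶  EIII  (L1)  txn=BusRd  M[L1]=0
step 3: P1: store L0 := 76  ⟶  IMII  (L0)  txn=∅  M[L0]=30
step 4: P1: store L3 := 51  ⟶  IMII  (L3)  txn=BusRdX  M[L3]=30
step 5: P0: store L0 := 24  ⟶  MIII  (L0)  txn=BusRdX+Flush  M[L0]=76
step 6: P2: store L1 := 66  ⟶  IIMI  (L1)  txn=BusRdX  M[L1]=0
step 7: P1: store L1 := 6  ⟶  IMII  (L1)  txn=BusRdX+Flush  M[L1]=66
step 8: P3: store L0 := 98  ⟶  IIIM  (L0)  txn=BusRdX+Flush  M[L0]=24
step 9: P1: store L0 := 31  ⟶  IMII  (L0)  txn=BusRdX+Flush  M[L0]=98
step 10: P2: store L0 := 39  ⟶  IIMI  (L0)  txn=BusRdX+Flush  M[L0]=31
step 11: P1: load  L0  ⟶  ISSI  (L0)  txn=BusRd+Flush  M[L0]=39
step 12: P3: load  L3  ⟶  ISIS  (L3)  txn=BusRd+Flush  M[L3]=51
step 13: P0: store L0 := 91  ⟶  MIII  (L0)  txn=BusRdX  M[L0]=39
step 14: P0: store L0 := 44  ⟶  MIII  (L0)  txn=∅  M[L0]=39
step 15: P1: load  L0  ⟶  SSII  (L0)  txn=BusRd+Flush  M[L0]=44
step 16: P3: store L2 := 99  ⟶  IIIM  (L2)  txn=BusRdX  M[L2]=0
step 17: P3: store L1 := 84  ⟶  IIIM  (L1)  txn=BusRdX+Flush  M[L1]=6
step 18: P1: load  L0  ⟶  SSII  (L0)  txn=∅  M[L0]=44
step 19: P0: store L3 := 74  ⟶  MIII  (L3)  txn=BusRdX  M[L3]=51
step 20: P3: store L0 := 66  ⟶  IIIM  (L0)  txn=BusRdX  M[L0]=44
step 21: P1: load  L2  ⟶  ISIS  (L2)  txn=BusRd+Flush  M[L2]=99
step 22: P0: store L1 := 73  ⟶  MIII  (L1)  txn=BusRdX+Flush  M[L1]=84
step 23: P0: load  L0  ⟶  SIIS  (L0)  txn=BusRd+Flush  M[L0]=66
step 24: P3: load  L4  ⟶  IIIE  (L4)  txn=BusRd  M[L4]=60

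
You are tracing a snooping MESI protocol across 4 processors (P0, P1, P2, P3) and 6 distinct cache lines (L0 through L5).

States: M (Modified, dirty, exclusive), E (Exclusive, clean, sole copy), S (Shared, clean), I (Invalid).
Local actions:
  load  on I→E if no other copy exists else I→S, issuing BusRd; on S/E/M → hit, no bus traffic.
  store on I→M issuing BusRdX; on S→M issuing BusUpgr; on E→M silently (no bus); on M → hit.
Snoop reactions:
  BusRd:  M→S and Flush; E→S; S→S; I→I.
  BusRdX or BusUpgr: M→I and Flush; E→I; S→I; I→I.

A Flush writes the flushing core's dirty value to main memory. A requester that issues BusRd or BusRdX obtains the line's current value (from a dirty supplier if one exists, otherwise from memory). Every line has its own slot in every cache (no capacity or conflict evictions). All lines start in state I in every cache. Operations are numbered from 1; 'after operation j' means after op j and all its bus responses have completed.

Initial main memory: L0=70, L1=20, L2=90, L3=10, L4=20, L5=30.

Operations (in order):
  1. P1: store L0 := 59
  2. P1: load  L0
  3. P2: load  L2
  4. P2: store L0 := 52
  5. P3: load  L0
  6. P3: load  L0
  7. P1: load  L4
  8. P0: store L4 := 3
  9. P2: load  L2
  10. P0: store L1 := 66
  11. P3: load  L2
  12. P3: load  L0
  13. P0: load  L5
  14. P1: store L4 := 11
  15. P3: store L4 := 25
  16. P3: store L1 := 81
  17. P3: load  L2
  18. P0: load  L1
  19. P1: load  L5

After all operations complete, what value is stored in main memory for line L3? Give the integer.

memory[L3] = 10

  op1 P1: store L0 := 59 → I/M/I/I on L0; bus BusRdX; mem=70
  op2 P1: load  L0 → I/M/I/I on L0; bus (none); mem=70
  op3 P2: load  L2 → I/I/E/I on L2; bus BusRd; mem=90
  op4 P2: store L0 := 52 → I/I/M/I on L0; bus BusRdX Flush; mem=59
  op5 P3: load  L0 → I/I/S/S on L0; bus BusRd Flush; mem=52
  op6 P3: load  L0 → I/I/S/S on L0; bus (none); mem=52
  op7 P1: load  L4 → I/E/I/I on L4; bus BusRd; mem=20
  op8 P0: store L4 := 3 → M/I/I/I on L4; bus BusRdX; mem=20
  op9 P2: load  L2 → I/I/E/I on L2; bus (none); mem=90
  op10 P0: store L1 := 66 → M/I/I/I on L1; bus BusRdX; mem=20
  op11 P3: load  L2 → I/I/S/S on L2; bus BusRd; mem=90
  op12 P3: load  L0 → I/I/S/S on L0; bus (none); mem=52
  op13 P0: load  L5 → E/I/I/I on L5; bus BusRd; mem=30
  op14 P1: store L4 := 11 → I/M/I/I on L4; bus BusRdX Flush; mem=3
  op15 P3: store L4 := 25 → I/I/I/M on L4; bus BusRdX Flush; mem=11
  op16 P3: store L1 := 81 → I/I/I/M on L1; bus BusRdX Flush; mem=66
  op17 P3: load  L2 → I/I/S/S on L2; bus (none); mem=90
  op18 P0: load  L1 → S/I/I/S on L1; bus BusRd Flush; mem=81
  op19 P1: load  L5 → S/S/I/I on L5; bus BusRd; mem=30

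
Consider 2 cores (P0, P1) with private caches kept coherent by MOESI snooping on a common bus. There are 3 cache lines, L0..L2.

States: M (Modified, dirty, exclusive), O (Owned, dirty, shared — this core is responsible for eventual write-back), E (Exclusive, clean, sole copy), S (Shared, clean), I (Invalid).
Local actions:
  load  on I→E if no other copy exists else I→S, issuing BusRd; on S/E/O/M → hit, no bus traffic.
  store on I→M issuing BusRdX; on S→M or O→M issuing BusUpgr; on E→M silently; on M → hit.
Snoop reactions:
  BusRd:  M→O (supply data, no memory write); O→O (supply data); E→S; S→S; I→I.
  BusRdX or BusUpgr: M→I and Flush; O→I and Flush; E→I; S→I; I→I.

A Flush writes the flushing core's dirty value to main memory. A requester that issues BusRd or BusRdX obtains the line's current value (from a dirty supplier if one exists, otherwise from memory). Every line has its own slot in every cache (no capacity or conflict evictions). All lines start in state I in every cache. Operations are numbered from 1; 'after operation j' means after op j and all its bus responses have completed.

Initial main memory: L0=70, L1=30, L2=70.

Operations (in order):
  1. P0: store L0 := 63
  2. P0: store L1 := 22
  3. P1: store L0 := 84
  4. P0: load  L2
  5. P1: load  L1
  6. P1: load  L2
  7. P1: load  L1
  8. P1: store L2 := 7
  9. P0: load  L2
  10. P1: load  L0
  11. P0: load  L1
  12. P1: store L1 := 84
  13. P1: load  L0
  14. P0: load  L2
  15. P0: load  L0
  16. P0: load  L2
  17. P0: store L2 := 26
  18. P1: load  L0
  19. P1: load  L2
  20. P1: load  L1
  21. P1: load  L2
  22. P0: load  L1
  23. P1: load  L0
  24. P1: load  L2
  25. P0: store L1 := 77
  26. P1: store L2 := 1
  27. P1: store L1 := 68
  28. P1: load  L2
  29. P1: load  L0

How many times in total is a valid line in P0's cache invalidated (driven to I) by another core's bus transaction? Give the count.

invalidations = 5

step 1: P0: store L0 := 63  ⟶  MI  (L0)  txn=BusRdX  M[L0]=70
step 2: P0: store L1 := 22  ⟶  MI  (L1)  txn=BusRdX  M[L1]=30
step 3: P1: store L0 := 84  ⟶  IM  (L0)  txn=BusRdX+Flush  M[L0]=63
step 4: P0: load  L2  ⟶  EI  (L2)  txn=BusRd  M[L2]=70
step 5: P1: load  L1  ⟶  OS  (L1)  txn=BusRd  M[L1]=30
step 6: P1: load  L2  ⟶  SS  (L2)  txn=BusRd  M[L2]=70
step 7: P1: load  L1  ⟶  OS  (L1)  txn=∅  M[L1]=30
step 8: P1: store L2 := 7  ⟶  IM  (L2)  txn=BusUpgr  M[L2]=70
step 9: P0: load  L2  ⟶  SO  (L2)  txn=BusRd  M[L2]=70
step 10: P1: load  L0  ⟶  IM  (L0)  txn=∅  M[L0]=63
step 11: P0: load  L1  ⟶  OS  (L1)  txn=∅  M[L1]=30
step 12: P1: store L1 := 84  ⟶  IM  (L1)  txn=BusUpgr+Flush  M[L1]=22
step 13: P1: load  L0  ⟶  IM  (L0)  txn=∅  M[L0]=63
step 14: P0: load  L2  ⟶  SO  (L2)  txn=∅  M[L2]=70
step 15: P0: load  L0  ⟶  SO  (L0)  txn=BusRd  M[L0]=63
step 16: P0: load  L2  ⟶  SO  (L2)  txn=∅  M[L2]=70
step 17: P0: store L2 := 26  ⟶  MI  (L2)  txn=BusUpgr+Flush  M[L2]=7
step 18: P1: load  L0  ⟶  SO  (L0)  txn=∅  M[L0]=63
step 19: P1: load  L2  ⟶  OS  (L2)  txn=BusRd  M[L2]=7
step 20: P1: load  L1  ⟶  IM  (L1)  txn=∅  M[L1]=22
step 21: P1: load  L2  ⟶  OS  (L2)  txn=∅  M[L2]=7
step 22: P0: load  L1  ⟶  SO  (L1)  txn=BusRd  M[L1]=22
step 23: P1: load  L0  ⟶  SO  (L0)  txn=∅  M[L0]=63
step 24: P1: load  L2  ⟶  OS  (L2)  txn=∅  M[L2]=7
step 25: P0: store L1 := 77  ⟶  MI  (L1)  txn=BusUpgr+Flush  M[L1]=84
step 26: P1: store L2 := 1  ⟶  IM  (L2)  txn=BusUpgr+Flush  M[L2]=26
step 27: P1: store L1 := 68  ⟶  IM  (L1)  txn=BusRdX+Flush  M[L1]=77
step 28: P1: load  L2  ⟶  IM  (L2)  txn=∅  M[L2]=26
step 29: P1: load  L0  ⟶  SO  (L0)  txn=∅  M[L0]=63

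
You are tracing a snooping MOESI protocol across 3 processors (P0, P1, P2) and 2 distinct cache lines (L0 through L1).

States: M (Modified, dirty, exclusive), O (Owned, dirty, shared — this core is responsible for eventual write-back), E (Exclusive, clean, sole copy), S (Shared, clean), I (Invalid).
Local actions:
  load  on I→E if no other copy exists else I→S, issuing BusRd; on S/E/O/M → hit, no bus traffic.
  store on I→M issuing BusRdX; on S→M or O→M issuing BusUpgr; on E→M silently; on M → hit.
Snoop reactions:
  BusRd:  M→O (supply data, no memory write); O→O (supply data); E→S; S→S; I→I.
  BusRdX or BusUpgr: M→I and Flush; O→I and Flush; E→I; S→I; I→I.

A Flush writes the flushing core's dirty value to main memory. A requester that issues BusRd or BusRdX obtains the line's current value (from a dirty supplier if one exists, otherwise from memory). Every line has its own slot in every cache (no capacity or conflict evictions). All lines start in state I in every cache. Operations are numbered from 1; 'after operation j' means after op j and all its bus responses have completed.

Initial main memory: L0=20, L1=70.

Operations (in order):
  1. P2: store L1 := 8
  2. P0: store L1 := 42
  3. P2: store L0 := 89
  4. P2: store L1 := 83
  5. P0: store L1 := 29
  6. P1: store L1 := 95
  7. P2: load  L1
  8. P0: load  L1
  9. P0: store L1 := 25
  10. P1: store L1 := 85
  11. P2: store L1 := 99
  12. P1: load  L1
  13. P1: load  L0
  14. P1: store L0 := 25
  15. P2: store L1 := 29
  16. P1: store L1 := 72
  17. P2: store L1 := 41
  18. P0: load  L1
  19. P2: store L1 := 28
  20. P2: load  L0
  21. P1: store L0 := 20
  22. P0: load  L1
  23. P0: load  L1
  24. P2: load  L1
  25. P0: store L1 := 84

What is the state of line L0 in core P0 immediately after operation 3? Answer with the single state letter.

state = I

1. P2: store L1 := 8  bus=[BusRdX]  L1: P0=I P1=I P2=M  mem[L1]=70
2. P0: store L1 := 42  bus=[BusRdX,Flush]  L1: P0=M P1=I P2=I  mem[L1]=8
3. P2: store L0 := 89  bus=[BusRdX]  L0: P0=I P1=I P2=M  mem[L0]=20
4. P2: store L1 := 83  bus=[BusRdX,Flush]  L1: P0=I P1=I P2=M  mem[L1]=42
5. P0: store L1 := 29  bus=[BusRdX,Flush]  L1: P0=M P1=I P2=I  mem[L1]=83
6. P1: store L1 := 95  bus=[BusRdX,Flush]  L1: P0=I P1=M P2=I  mem[L1]=29
7. P2: load  L1  bus=[BusRd]  L1: P0=I P1=O P2=S  mem[L1]=29
8. P0: load  L1  bus=[BusRd]  L1: P0=S P1=O P2=S  mem[L1]=29
9. P0: store L1 := 25  bus=[BusUpgr,Flush]  L1: P0=M P1=I P2=I  mem[L1]=95
10. P1: store L1 := 85  bus=[BusRdX,Flush]  L1: P0=I P1=M P2=I  mem[L1]=25
11. P2: store L1 := 99  bus=[BusRdX,Flush]  L1: P0=I P1=I P2=M  mem[L1]=85
12. P1: load  L1  bus=[BusRd]  L1: P0=I P1=S P2=O  mem[L1]=85
13. P1: load  L0  bus=[BusRd]  L0: P0=I P1=S P2=O  mem[L0]=20
14. P1: store L0 := 25  bus=[BusUpgr,Flush]  L0: P0=I P1=M P2=I  mem[L0]=89
15. P2: store L1 := 29  bus=[BusUpgr]  L1: P0=I P1=I P2=M  mem[L1]=85
16. P1: store L1 := 72  bus=[BusRdX,Flush]  L1: P0=I P1=M P2=I  mem[L1]=29
17. P2: store L1 := 41  bus=[BusRdX,Flush]  L1: P0=I P1=I P2=M  mem[L1]=72
18. P0: load  L1  bus=[BusRd]  L1: P0=S P1=I P2=O  mem[L1]=72
19. P2: store L1 := 28  bus=[BusUpgr]  L1: P0=I P1=I P2=M  mem[L1]=72
20. P2: load  L0  bus=[BusRd]  L0: P0=I P1=O P2=S  mem[L0]=89
21. P1: store L0 := 20  bus=[BusUpgr]  L0: P0=I P1=M P2=I  mem[L0]=89
22. P0: load  L1  bus=[BusRd]  L1: P0=S P1=I P2=O  mem[L1]=72
23. P0: load  L1  bus=[-]  L1: P0=S P1=I P2=O  mem[L1]=72
24. P2: load  L1  bus=[-]  L1: P0=S P1=I P2=O  mem[L1]=72
25. P0: store L1 := 84  bus=[BusUpgr,Flush]  L1: P0=M P1=I P2=I  mem[L1]=28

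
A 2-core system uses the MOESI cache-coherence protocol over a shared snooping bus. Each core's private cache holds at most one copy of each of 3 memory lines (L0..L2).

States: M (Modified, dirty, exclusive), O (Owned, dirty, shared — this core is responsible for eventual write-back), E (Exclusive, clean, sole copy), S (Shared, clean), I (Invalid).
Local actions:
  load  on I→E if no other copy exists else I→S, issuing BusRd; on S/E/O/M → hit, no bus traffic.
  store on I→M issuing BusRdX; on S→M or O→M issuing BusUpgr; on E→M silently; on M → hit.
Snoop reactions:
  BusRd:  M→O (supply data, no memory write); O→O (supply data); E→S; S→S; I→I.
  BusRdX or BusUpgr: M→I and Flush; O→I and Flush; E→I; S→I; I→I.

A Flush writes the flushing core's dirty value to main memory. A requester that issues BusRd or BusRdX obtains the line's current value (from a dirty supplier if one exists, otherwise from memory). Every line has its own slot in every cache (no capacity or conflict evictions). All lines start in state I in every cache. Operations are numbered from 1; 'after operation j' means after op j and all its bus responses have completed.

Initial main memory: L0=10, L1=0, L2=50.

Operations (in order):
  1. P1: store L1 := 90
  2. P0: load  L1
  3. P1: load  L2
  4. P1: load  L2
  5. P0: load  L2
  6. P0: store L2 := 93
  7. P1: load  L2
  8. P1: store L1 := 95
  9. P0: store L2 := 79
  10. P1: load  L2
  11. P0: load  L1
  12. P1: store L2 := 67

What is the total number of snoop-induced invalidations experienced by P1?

invalidations = 2

step 1: P1: store L1 := 90  ⟶  IM  (L1)  txn=BusRdX  M[L1]=0
step 2: P0: load  L1  ⟶  SO  (L1)  txn=BusRd  M[L1]=0
step 3: P1: load  L2  ⟶  IE  (L2)  txn=BusRd  M[L2]=50
step 4: P1: load  L2  ⟶  IE  (L2)  txn=∅  M[L2]=50
step 5: P0: load  L2  ⟶  SS  (L2)  txn=BusRd  M[L2]=50
step 6: P0: store L2 := 93  ⟶  MI  (L2)  txn=BusUpgr  M[L2]=50
step 7: P1: load  L2  ⟶  OS  (L2)  txn=BusRd  M[L2]=50
step 8: P1: store L1 := 95  ⟶  IM  (L1)  txn=BusUpgr  M[L1]=0
step 9: P0: store L2 := 79  ⟶  MI  (L2)  txn=BusUpgr  M[L2]=50
step 10: P1: load  L2  ⟶  OS  (L2)  txn=BusRd  M[L2]=50
step 11: P0: load  L1  ⟶  SO  (L1)  txn=BusRd  M[L1]=0
step 12: P1: store L2 := 67  ⟶  IM  (L2)  txn=BusUpgr+Flush  M[L2]=79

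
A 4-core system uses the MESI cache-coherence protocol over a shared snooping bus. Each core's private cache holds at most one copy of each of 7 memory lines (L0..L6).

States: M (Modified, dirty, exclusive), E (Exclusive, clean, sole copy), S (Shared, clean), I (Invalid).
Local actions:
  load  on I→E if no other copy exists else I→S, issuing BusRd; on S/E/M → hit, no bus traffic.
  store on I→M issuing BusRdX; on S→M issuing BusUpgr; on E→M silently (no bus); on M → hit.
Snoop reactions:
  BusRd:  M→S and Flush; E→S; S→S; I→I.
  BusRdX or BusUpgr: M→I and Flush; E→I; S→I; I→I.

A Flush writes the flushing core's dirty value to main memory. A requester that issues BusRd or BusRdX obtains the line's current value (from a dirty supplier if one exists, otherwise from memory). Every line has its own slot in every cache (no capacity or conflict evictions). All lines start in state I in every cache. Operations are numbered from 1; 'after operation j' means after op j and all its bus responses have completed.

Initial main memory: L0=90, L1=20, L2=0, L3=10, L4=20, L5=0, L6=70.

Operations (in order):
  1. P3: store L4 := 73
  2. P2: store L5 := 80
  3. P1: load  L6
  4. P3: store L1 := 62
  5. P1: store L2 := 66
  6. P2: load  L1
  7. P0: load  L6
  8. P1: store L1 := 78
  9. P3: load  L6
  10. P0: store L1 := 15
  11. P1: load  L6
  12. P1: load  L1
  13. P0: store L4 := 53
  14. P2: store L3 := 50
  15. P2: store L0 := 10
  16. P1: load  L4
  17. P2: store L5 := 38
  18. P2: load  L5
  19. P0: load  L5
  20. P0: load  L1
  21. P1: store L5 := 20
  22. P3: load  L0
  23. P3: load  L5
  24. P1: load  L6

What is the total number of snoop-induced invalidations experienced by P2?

invalidations = 2

  op1 P3: store L4 := 73 → I/I/I/M on L4; bus BusRdX; mem=20
  op2 P2: store L5 := 80 → I/I/M/I on L5; bus BusRdX; mem=0
  op3 P1: load  L6 → I/E/I/I on L6; bus BusRd; mem=70
  op4 P3: store L1 := 62 → I/I/I/M on L1; bus BusRdX; mem=20
  op5 P1: store L2 := 66 → I/M/I/I on L2; bus BusRdX; mem=0
  op6 P2: load  L1 → I/I/S/S on L1; bus BusRd Flush; mem=62
  op7 P0: load  L6 → S/S/I/I on L6; bus BusRd; mem=70
  op8 P1: store L1 := 78 → I/M/I/I on L1; bus BusRdX; mem=62
  op9 P3: load  L6 → S/S/I/S on L6; bus BusRd; mem=70
  op10 P0: store L1 := 15 → M/I/I/I on L1; bus BusRdX Flush; mem=78
  op11 P1: load  L6 → S/S/I/S on L6; bus (none); mem=70
  op12 P1: load  L1 → S/S/I/I on L1; bus BusRd Flush; mem=15
  op13 P0: store L4 := 53 → M/I/I/I on L4; bus BusRdX Flush; mem=73
  op14 P2: store L3 := 50 → I/I/M/I on L3; bus BusRdX; mem=10
  op15 P2: store L0 := 10 → I/I/M/I on L0; bus BusRdX; mem=90
  op16 P1: load  L4 → S/S/I/I on L4; bus BusRd Flush; mem=53
  op17 P2: store L5 := 38 → I/I/M/I on L5; bus (none); mem=0
  op18 P2: load  L5 → I/I/M/I on L5; bus (none); mem=0
  op19 P0: load  L5 → S/I/S/I on L5; bus BusRd Flush; mem=38
  op20 P0: load  L1 → S/S/I/I on L1; bus (none); mem=15
  op21 P1: store L5 := 20 → I/M/I/I on L5; bus BusRdX; mem=38
  op22 P3: load  L0 → I/I/S/S on L0; bus BusRd Flush; mem=10
  op23 P3: load  L5 → I/S/I/S on L5; bus BusRd Flush; mem=20
  op24 P1: load  L6 → S/S/I/S on L6; bus (none); mem=70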